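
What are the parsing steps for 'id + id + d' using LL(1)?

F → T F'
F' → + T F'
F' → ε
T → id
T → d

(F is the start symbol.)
Stack is shown with the top on the left.

Stack     Input          Action
-------------------------------
F $       id + id + d $  output F → T F'
T F' $    id + id + d $  output T → id
id F' $   id + id + d $  match 'id'
F' $      + id + d $     output F' → + T F'
+ T F' $  + id + d $     match '+'
T F' $    id + d $       output T → id
id F' $   id + d $       match 'id'
F' $      + d $          output F' → + T F'
+ T F' $  + d $          match '+'
T F' $    d $            output T → d
d F' $    d $            match 'd'
F' $      $              output F' → ε
$         $              accept

The string is accepted.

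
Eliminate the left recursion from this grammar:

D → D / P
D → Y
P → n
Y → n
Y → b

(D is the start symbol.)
D → Y D'
D' → / P D'
D' → ε
P → n
Y → n
Y → b

D is directly left-recursive. The standard transformation for
  A → A α₁ | ... | A α_m | β₁ | ... | β_n
is
  A  → β₁ A' | ... | β_n A'
  A' → α₁ A' | ... | α_m A' | ε

D → Y becomes D → Y D'
D → D / P becomes D' → / P D'
Add D' → ε

Productions for other non-terminals are unchanged:
  P → n
  Y → n
  Y → b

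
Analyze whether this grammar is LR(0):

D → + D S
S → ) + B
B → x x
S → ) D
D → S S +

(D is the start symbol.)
Yes, the grammar is LR(0)

A grammar is LR(0) if no state in the canonical LR(0) collection has:
  - both a shift item (dot before a terminal) and a complete item (shift-reduce conflict), or
  - two or more complete items (reduce-reduce conflict; the accept item [D' → D .] counts as a complete item here).

Augment with D' → D and build the canonical LR(0) collection (I0 = CLOSURE({[D' → . D]}), then GOTO on every symbol after a dot until no new states appear). It has 14 states:
  I0: { [D → . + D S], [D → . S S +], [D' → . D], [S → . ) + B], [S → . ) D] }  — shift
  I1: { [D → . + D S], [D → . S S +], [S → ) . + B], [S → ) . D], [S → . ) + B], [S → . ) D] }  — shift
  I2: { [D → + . D S], [D → . + D S], [D → . S S +], [S → . ) + B], [S → . ) D] }  — shift
  I3: { [D' → D .] }  — accept
  I4: { [D → S . S +], [S → . ) + B], [S → . ) D] }  — shift
  I5: { [D → S S . +] }  — shift
  I6: { [D → S S + .] }  — reduce
  I7: { [D → + D . S], [S → . ) + B], [S → . ) D] }  — shift
  I8: { [D → + D S .] }  — reduce
  I9: { [B → . x x], [D → + . D S], [D → . + D S], [D → . S S +], [S → ) + . B], [S → . ) + B], [S → . ) D] }  — shift
  I10: { [S → ) D .] }  — reduce
  I11: { [S → ) + B .] }  — reduce
  I12: { [B → x . x] }  — shift
  I13: { [B → x x .] }  — reduce

Every state is either a pure shift/goto state or contains exactly one complete item and nothing to shift — no conflicts. The grammar is LR(0).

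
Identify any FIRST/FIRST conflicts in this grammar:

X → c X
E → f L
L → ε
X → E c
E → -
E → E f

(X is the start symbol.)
Yes. E → f L / E → E f on { 'f' }; E → '-' / E → E f on { '-' }

FIRST sets of the non-terminals at (or reachable through a nullable prefix from) the front of some alternative:
  FIRST(E) = { '-', 'f' }

Productions for X:
  X → c X: FIRST = { 'c' }
  X → E c: FIRST = { '-', 'f' }
Productions for E:
  E → f L: FIRST = { 'f' }
  E → -: FIRST = { '-' }
  E → E f: FIRST = { '-', 'f' }
L has only one production, so no FIRST/FIRST conflict is possible there.

Conflict for E: E → f L and E → E f
  Overlap: { 'f' }
Conflict for E: E → - and E → E f
  Overlap: { '-' }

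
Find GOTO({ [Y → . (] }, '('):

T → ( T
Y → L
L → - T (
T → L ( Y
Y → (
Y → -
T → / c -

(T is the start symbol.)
GOTO(I, '(') = CLOSURE({ [A → αX.β] : [A → α.Xβ] ∈ I, X = '(' })

Items with dot before '(', with the dot advanced:
  [Y → . (] → [Y → ( .]
Closure adds nothing (no advanced item has the dot before a non-terminal).

GOTO = { [Y → ( .] }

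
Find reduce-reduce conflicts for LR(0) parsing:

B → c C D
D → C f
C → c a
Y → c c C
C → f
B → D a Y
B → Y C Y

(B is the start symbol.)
A reduce-reduce conflict occurs when an LR(0) state has two complete items [A → α .] and [B → β .] — both call for a reduction, and with no lookahead the parser cannot choose between them.

Augment with B' → B and build the canonical LR(0) collection (I0 = CLOSURE({[B' → . B]}), then GOTO on every symbol after a dot until no new states appear). It has 20 states:
  I0: { [B → . D a Y], [B → . Y C Y], [B → . c C D], [B' → . B], [C → . c a], [C → . f], [D → . C f], [Y → . c c C] }  — shift
  I1: { [B' → B .] }  — accept
  I2: { [D → C . f] }  — shift
  I3: { [B → D . a Y] }  — shift
  I4: { [B → Y . C Y], [C → . c a], [C → . f] }  — shift
  I5: { [B → c . C D], [C → . c a], [C → . f], [C → c . a], [Y → c . c C] }  — shift
  I6: { [C → f .] }  — reduce
  I7: { [B → c C . D], [C → . c a], [C → . f], [D → . C f] }  — shift
  I8: { [C → c a .] }  — reduce
  I9: { [C → . c a], [C → . f], [C → c . a], [Y → c c . C] }  — shift
  I10: { [Y → c c C .] }  — reduce
  I11: { [C → c . a] }  — shift
  I12: { [B → c C D .] }  — reduce
  I13: { [B → Y C . Y], [Y → . c c C] }  — shift
  I14: { [B → Y C Y .] }  — reduce
  I15: { [Y → c . c C] }  — shift
  I16: { [C → . c a], [C → . f], [Y → c c . C] }  — shift
  I17: { [B → D a . Y], [Y → . c c C] }  — shift
  I18: { [B → D a Y .] }  — reduce
  I19: { [D → C f .] }  — reduce

No state contains more than one complete item.

Answer: No reduce-reduce conflicts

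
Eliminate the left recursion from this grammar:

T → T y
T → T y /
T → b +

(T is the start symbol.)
T is directly left-recursive. The standard transformation for
  A → A α₁ | ... | A α_m | β₁ | ... | β_n
is
  A  → β₁ A' | ... | β_n A'
  A' → α₁ A' | ... | α_m A' | ε

T → b + becomes T → b + T'
T → T y becomes T' → y T'
T → T y / becomes T' → y / T'
Add T' → ε

Resulting grammar:
T → b + T'
T' → y T'
T' → y / T'
T' → ε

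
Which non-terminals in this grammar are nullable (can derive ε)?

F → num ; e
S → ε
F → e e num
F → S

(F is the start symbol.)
A non-terminal is nullable if it can derive ε (the empty string): either it has an ε-production, or it has a production whose right-hand side consists entirely of nullable non-terminals.

ε-productions: S → ε
So S is immediately nullable.
F → S: every symbol on the right is nullable, so F is nullable too.
Every non-terminal is now nullable.
Nullable = { 'F', 'S' }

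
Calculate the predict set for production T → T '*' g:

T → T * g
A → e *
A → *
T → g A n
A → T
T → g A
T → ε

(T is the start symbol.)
{ '*', 'g' }

PREDICT(T → T '*' g) = (FIRST(RHS) \ {ε}) ∪ (FOLLOW(T) if ε ∈ FIRST(RHS), i.e. RHS ⇒* ε)
FIRST(T) = { '*', 'g', ε }
FIRST(T '*' g) = { '*', 'g' }
ε ∉ FIRST(T '*' g), so FOLLOW(T) is not added.
PREDICT(T → T '*' g) = { '*', 'g' }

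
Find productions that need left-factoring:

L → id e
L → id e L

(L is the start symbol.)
Left-factoring is needed when two productions for the same non-terminal
share a common prefix on the right-hand side.

Productions for L:
  L → id e
  L → id e L

Found common prefix 'id e' in productions for L

Answer: Yes, L has productions with common prefix 'id e'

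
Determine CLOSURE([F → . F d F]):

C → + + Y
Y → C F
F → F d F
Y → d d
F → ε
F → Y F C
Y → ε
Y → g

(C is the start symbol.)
Start with: [F → . F d F]
  [F → . F d F] has the dot before F: add [F → .], [F → . Y F C]
  [F → . Y F C] has the dot before Y: add [Y → . C F], [Y → . d d], [Y → .], [Y → . g]
  [Y → . C F] has the dot before C: add [C → . + + Y]
No further items can be added.

CLOSURE = { [C → . + + Y], [F → . F d F], [F → . Y F C], [F → .], [Y → . C F], [Y → . d d], [Y → . g], [Y → .] }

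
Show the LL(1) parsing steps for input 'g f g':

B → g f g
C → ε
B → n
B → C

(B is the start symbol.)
Stack is shown with the top on the left.

Stack    Input    Action
------------------------
B $      g f g $  output B → g f g
g f g $  g f g $  match 'g'
f g $    f g $    match 'f'
g $      g $      match 'g'
$        $        accept

The string is accepted.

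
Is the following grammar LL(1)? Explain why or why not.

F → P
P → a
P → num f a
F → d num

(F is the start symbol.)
Yes, the grammar is LL(1).

Relevant sets:
  FIRST(P) = { 'a', 'num' }

For F:
  PREDICT(F → P) = { 'a', 'num' }
  PREDICT(F → d num) = { 'd' }
For P:
  PREDICT(P → a) = { 'a' }
  PREDICT(P → num f a) = { 'num' }

All predict sets are disjoint. The grammar IS LL(1).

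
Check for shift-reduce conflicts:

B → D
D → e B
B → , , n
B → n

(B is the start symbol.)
Augment with B' → B and build the canonical LR(0) collection (I0 = CLOSURE({[B' → . B]}), then GOTO on every symbol after a dot until no new states appear). It has 9 states:
  I0: { [B → . , , n], [B → . D], [B → . n], [B' → . B], [D → . e B] }  — shift
  I1: { [B → , . , n] }  — shift
  I2: { [B' → B .] }  — accept
  I3: { [B → D .] }  — reduce
  I4: { [B → . , , n], [B → . D], [B → . n], [D → . e B], [D → e . B] }  — shift
  I5: { [B → n .] }  — reduce
  I6: { [D → e B .] }  — reduce
  I7: { [B → , , . n] }  — shift
  I8: { [B → , , n .] }  — reduce

No state contains both a complete item and a shift item.

Answer: No shift-reduce conflicts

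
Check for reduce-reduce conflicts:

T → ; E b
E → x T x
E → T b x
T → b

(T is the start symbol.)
A reduce-reduce conflict occurs when an LR(0) state has two complete items [A → α .] and [B → β .] — both call for a reduction, and with no lookahead the parser cannot choose between them.

Augment with T' → T and build the canonical LR(0) collection (I0 = CLOSURE({[T' → . T]}), then GOTO on every symbol after a dot until no new states appear). It has 12 states:
  I0: { [T → . ; E b], [T → . b], [T' → . T] }  — shift
  I1: { [E → . T b x], [E → . x T x], [T → . ; E b], [T → . b], [T → ; . E b] }  — shift
  I2: { [T' → T .] }  — accept
  I3: { [T → b .] }  — reduce
  I4: { [T → ; E . b] }  — shift
  I5: { [E → T . b x] }  — shift
  I6: { [E → x . T x], [T → . ; E b], [T → . b] }  — shift
  I7: { [E → x T . x] }  — shift
  I8: { [E → x T x .] }  — reduce
  I9: { [E → T b . x] }  — shift
  I10: { [E → T b x .] }  — reduce
  I11: { [T → ; E b .] }  — reduce

No state contains more than one complete item.

Answer: No reduce-reduce conflicts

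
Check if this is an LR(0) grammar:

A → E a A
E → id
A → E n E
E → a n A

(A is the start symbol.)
A grammar is LR(0) if no state in the canonical LR(0) collection has:
  - both a shift item (dot before a terminal) and a complete item (shift-reduce conflict), or
  - two or more complete items (reduce-reduce conflict; the accept item [A' → A .] counts as a complete item here).

Augment with A' → A and build the canonical LR(0) collection (I0 = CLOSURE({[A' → . A]}), then GOTO on every symbol after a dot until no new states appear). It has 11 states:
  I0: { [A → . E a A], [A → . E n E], [A' → . A], [E → . a n A], [E → . id] }  — shift
  I1: { [A' → A .] }  — accept
  I2: { [A → E . a A], [A → E . n E] }  — shift
  I3: { [E → a . n A] }  — shift
  I4: { [E → id .] }  — reduce
  I5: { [A → . E a A], [A → . E n E], [E → . a n A], [E → . id], [E → a n . A] }  — shift
  I6: { [E → a n A .] }  — reduce
  I7: { [A → . E a A], [A → . E n E], [A → E a . A], [E → . a n A], [E → . id] }  — shift
  I8: { [A → E n . E], [E → . a n A], [E → . id] }  — shift
  I9: { [A → E n E .] }  — reduce
  I10: { [A → E a A .] }  — reduce

Every state is either a pure shift/goto state or contains exactly one complete item and nothing to shift — no conflicts. The grammar is LR(0).

Answer: Yes, the grammar is LR(0)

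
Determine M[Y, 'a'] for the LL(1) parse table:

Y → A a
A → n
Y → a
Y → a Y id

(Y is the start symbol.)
To find M[Y, 'a'], we find productions for Y where 'a' is in the predict set (PREDICT(N → α) = (FIRST(α) \ {ε}) ∪ (FOLLOW(N) if α ⇒* ε)).

Relevant sets:
  FIRST(A) = { 'n' }

Y → A a: PREDICT = { 'n' }
Y → a: PREDICT = { 'a' }
  'a' is in predict set, so this production goes in M[Y, 'a']
Y → a Y id: PREDICT = { 'a' }
  'a' is in predict set, so this production goes in M[Y, 'a']

M[Y, 'a'] = Y → a, Y → a Y id  (a multiply-defined cell — the grammar is not LL(1))

Answer: Y → a, Y → a Y id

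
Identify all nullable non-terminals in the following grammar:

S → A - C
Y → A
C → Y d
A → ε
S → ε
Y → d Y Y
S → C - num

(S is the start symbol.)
{ 'A', 'S', 'Y' }

ε-productions: A → ε, S → ε
So A, S are immediately nullable.
Y → A: every symbol on the right is nullable, so Y is nullable too.
No further non-terminal can be added: every production for the remaining non-terminals contains a terminal or a non-nullable non-terminal.
Nullable = { 'A', 'S', 'Y' }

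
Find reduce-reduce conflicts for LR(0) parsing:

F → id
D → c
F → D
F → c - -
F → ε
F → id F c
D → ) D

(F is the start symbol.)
Augment with F' → F and build the canonical LR(0) collection (I0 = CLOSURE({[F' → . F]}), then GOTO on every symbol after a dot until no new states appear). It has 12 states:
  I0: { [D → . ) D], [D → . c], [F → . D], [F → . c - -], [F → . id F c], [F → . id], [F → .], [F' → . F] }  — shift, reduce
  I1: { [D → ) . D], [D → . ) D], [D → . c] }  — shift
  I2: { [F → D .] }  — reduce
  I3: { [F' → F .] }  — accept
  I4: { [D → c .], [F → c . - -] }  — shift, reduce
  I5: { [D → . ) D], [D → . c], [F → . D], [F → . c - -], [F → . id F c], [F → . id], [F → .], [F → id . F c], [F → id .] }  — shift, 2 reduces
  I6: { [F → id F . c] }  — shift
  I7: { [F → id F c .] }  — reduce
  I8: { [F → c - . -] }  — shift
  I9: { [F → c - - .] }  — reduce
  I10: { [D → ) D .] }  — reduce
  I11: { [D → c .] }  — reduce

I5 contains complete items [F → .], [F → id .] — reduce-reduce conflict.

Answer: Yes — I5: [F → .] vs [F → id .]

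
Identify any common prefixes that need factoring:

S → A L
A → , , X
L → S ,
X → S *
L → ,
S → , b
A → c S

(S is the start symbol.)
Left-factoring is needed when two productions for the same non-terminal
share a common prefix on the right-hand side.

Productions for S:
  S → A L
  S → , b
Productions for A:
  A → , , X
  A → c S
Productions for L:
  L → S ,
  L → ,

No common prefixes found.

Answer: No, left-factoring is not needed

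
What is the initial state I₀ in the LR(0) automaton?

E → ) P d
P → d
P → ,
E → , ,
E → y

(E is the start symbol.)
{ [E → . ) P d], [E → . , ,], [E → . y], [E' → . E] }

First, augment the grammar with E' → E
I₀ = CLOSURE({ [E' → . E] }):
  [E' → . E] has the dot before E: add [E → . ) P d], [E → . , ,], [E → . y]
No further items can be added.

I₀ = { [E → . ) P d], [E → . , ,], [E → . y], [E' → . E] }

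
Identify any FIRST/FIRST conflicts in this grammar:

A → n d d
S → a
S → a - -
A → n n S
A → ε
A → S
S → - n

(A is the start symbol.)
FIRST sets of the non-terminals at (or reachable through a nullable prefix from) the front of some alternative:
  FIRST(S) = { '-', 'a' }

Productions for A:
  A → n d d: FIRST = { 'n' }
  A → n n S: FIRST = { 'n' }
  A → ε: FIRST = { ε }
  A → S: FIRST = { '-', 'a' }
Productions for S:
  S → a: FIRST = { 'a' }
  S → a - -: FIRST = { 'a' }
  S → - n: FIRST = { '-' }

Conflict for A: A → n d d and A → n n S
  Overlap: { 'n' }
Conflict for S: S → a and S → a - -
  Overlap: { 'a' }

Answer: Yes. A → n d d / A → n n S on { 'n' }; S → a / S → a '-' '-' on { 'a' }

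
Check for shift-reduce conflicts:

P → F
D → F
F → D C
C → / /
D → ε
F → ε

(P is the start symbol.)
A shift-reduce conflict occurs when an LR(0) state has both:
  - a complete (reduce) item [A → α .] (dot at the end), and
  - a shift item [B → β . c γ] (dot before a terminal).

Augment with P' → P and build the canonical LR(0) collection (I0 = CLOSURE({[P' → . P]}), then GOTO on every symbol after a dot until no new states appear). It has 7 states:
  I0: { [D → . F], [D → .], [F → . D C], [F → .], [P → . F], [P' → . P] }  — 2 reduces
  I1: { [C → . / /], [F → D . C] }  — shift
  I2: { [D → F .], [P → F .] }  — 2 reduces
  I3: { [P' → P .] }  — accept
  I4: { [C → / . /] }  — shift
  I5: { [F → D C .] }  — reduce
  I6: { [C → / / .] }  — reduce

No state contains both a complete item and a shift item.

Answer: No shift-reduce conflicts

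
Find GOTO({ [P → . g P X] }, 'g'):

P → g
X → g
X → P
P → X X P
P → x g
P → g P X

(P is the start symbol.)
GOTO(I, 'g') = CLOSURE({ [A → αX.β] : [A → α.Xβ] ∈ I, X = 'g' })

Items with dot before 'g', with the dot advanced:
  [P → . g P X] → [P → g . P X]
Closure of the advanced items:
  [P → g . P X] has the dot before P: add [P → . g], [P → . X X P], [P → . x g], [P → . g P X]
  [P → . X X P] has the dot before X: add [X → . g], [X → . P]

GOTO = { [P → . X X P], [P → . g P X], [P → . g], [P → . x g], [P → g . P X], [X → . P], [X → . g] }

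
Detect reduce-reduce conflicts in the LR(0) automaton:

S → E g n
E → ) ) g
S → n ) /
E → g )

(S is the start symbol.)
A reduce-reduce conflict occurs when an LR(0) state has two complete items [A → α .] and [B → β .] — both call for a reduction, and with no lookahead the parser cannot choose between them.

Augment with S' → S and build the canonical LR(0) collection (I0 = CLOSURE({[S' → . S]}), then GOTO on every symbol after a dot until no new states appear). It has 13 states:
  I0: { [E → . ) ) g], [E → . g )], [S → . E g n], [S → . n ) /], [S' → . S] }  — shift
  I1: { [E → ) . ) g] }  — shift
  I2: { [S → E . g n] }  — shift
  I3: { [S' → S .] }  — accept
  I4: { [E → g . )] }  — shift
  I5: { [S → n . ) /] }  — shift
  I6: { [S → n ) . /] }  — shift
  I7: { [S → n ) / .] }  — reduce
  I8: { [E → g ) .] }  — reduce
  I9: { [S → E g . n] }  — shift
  I10: { [S → E g n .] }  — reduce
  I11: { [E → ) ) . g] }  — shift
  I12: { [E → ) ) g .] }  — reduce

No state contains more than one complete item.

Answer: No reduce-reduce conflicts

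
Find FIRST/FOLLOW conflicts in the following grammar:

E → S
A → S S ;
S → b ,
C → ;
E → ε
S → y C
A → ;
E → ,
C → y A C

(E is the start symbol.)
No FIRST/FOLLOW conflicts.

A FIRST/FOLLOW conflict occurs when a non-terminal N has a nullable alternative N → β (β ⇒* ε) and another alternative N → α with FIRST(α) ∩ FOLLOW(N) ≠ ∅: on such a lookahead the parser cannot decide between expanding α and letting N vanish via β.

Nullable non-terminals: E.
FIRST sets used below: FIRST(S) = { 'b', 'y' }

E: nullable alternative(s) E → ε; FOLLOW(E) = { $ }
  E → S: FIRST \ {ε} = { 'b', 'y' } — disjoint from FOLLOW(E)
  E → ε: FIRST \ {ε} = { } — this is the only nullable alternative, skip
  E → ,: FIRST \ {ε} = { ',' } — disjoint from FOLLOW(E)

A, C, S have no nullable alternative, so no FIRST/FOLLOW check is needed there.

No FIRST/FOLLOW conflicts found.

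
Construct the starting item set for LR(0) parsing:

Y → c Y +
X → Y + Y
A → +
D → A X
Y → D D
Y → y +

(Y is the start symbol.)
{ [A → . +], [D → . A X], [Y → . D D], [Y → . c Y +], [Y → . y +], [Y' → . Y] }

First, augment the grammar with Y' → Y
I₀ = CLOSURE({ [Y' → . Y] }):
  [Y' → . Y] has the dot before Y: add [Y → . c Y +], [Y → . D D], [Y → . y +]
  [Y → . D D] has the dot before D: add [D → . A X]
  [D → . A X] has the dot before A: add [A → . +]
No further items can be added.

I₀ = { [A → . +], [D → . A X], [Y → . D D], [Y → . c Y +], [Y → . y +], [Y' → . Y] }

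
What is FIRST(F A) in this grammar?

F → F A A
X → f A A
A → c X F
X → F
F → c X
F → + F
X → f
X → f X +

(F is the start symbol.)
FIRST sets of the non-terminals involved (from the grammar, by fixed-point iteration):
  FIRST(F) = { '+', 'c' }

To compute FIRST(F A), process the symbols left to right:
Symbol F is a non-terminal. Add FIRST(F) \ {ε} = { '+', 'c' }
F is not nullable (ε ∉ FIRST(F)), so stop here.
FIRST(F A) = { '+', 'c' }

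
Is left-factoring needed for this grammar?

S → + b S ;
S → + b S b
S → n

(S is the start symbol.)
Left-factoring is needed when two productions for the same non-terminal
share a common prefix on the right-hand side.

Productions for S:
  S → + b S ;
  S → + b S b
  S → n

Found common prefix '+ b S' in productions for S

Answer: Yes, S has productions with common prefix '+ b S'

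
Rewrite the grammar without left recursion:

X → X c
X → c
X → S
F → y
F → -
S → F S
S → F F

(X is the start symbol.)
X is directly left-recursive. The standard transformation for
  A → A α₁ | ... | A α_m | β₁ | ... | β_n
is
  A  → β₁ A' | ... | β_n A'
  A' → α₁ A' | ... | α_m A' | ε

X → c becomes X → c X'
X → S becomes X → S X'
X → X c becomes X' → c X'
Add X' → ε

Productions for other non-terminals are unchanged:
  F → y
  F → -
  S → F S
  S → F F

Resulting grammar:
X → c X'
X → S X'
X' → c X'
X' → ε
F → y
F → -
S → F S
S → F F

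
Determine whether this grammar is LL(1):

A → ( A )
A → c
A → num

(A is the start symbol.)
Yes, the grammar is LL(1).

For A:
  PREDICT(A → '(' A ')') = { '(' }
  PREDICT(A → c) = { 'c' }
  PREDICT(A → num) = { 'num' }

All predict sets are disjoint. The grammar IS LL(1).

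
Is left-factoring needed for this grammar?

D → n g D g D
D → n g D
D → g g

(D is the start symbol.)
Left-factoring is needed when two productions for the same non-terminal
share a common prefix on the right-hand side.

Productions for D:
  D → n g D g D
  D → n g D
  D → g g

Found common prefix 'n g D' in productions for D

Answer: Yes, D has productions with common prefix 'n g D'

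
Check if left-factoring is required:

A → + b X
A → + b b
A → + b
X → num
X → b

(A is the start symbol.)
Yes, A has productions with common prefix '+ b'

Left-factoring is needed when two productions for the same non-terminal
share a common prefix on the right-hand side.

Productions for A:
  A → + b X
  A → + b b
  A → + b
Productions for X:
  X → num
  X → b

Found common prefix '+ b' in productions for A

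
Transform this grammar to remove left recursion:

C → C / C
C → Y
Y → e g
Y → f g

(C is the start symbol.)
C is directly left-recursive. The standard transformation for
  A → A α₁ | ... | A α_m | β₁ | ... | β_n
is
  A  → β₁ A' | ... | β_n A'
  A' → α₁ A' | ... | α_m A' | ε

C → Y becomes C → Y C'
C → C / C becomes C' → / C C'
Add C' → ε

Productions for other non-terminals are unchanged:
  Y → e g
  Y → f g

Resulting grammar:
C → Y C'
C' → / C C'
C' → ε
Y → e g
Y → f g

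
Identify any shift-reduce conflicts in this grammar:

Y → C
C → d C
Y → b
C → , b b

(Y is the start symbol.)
A shift-reduce conflict occurs when an LR(0) state has both:
  - a complete (reduce) item [A → α .] (dot at the end), and
  - a shift item [B → β . c γ] (dot before a terminal).

Augment with Y' → Y and build the canonical LR(0) collection (I0 = CLOSURE({[Y' → . Y]}), then GOTO on every symbol after a dot until no new states appear). It has 9 states:
  I0: { [C → . , b b], [C → . d C], [Y → . C], [Y → . b], [Y' → . Y] }  — shift
  I1: { [C → , . b b] }  — shift
  I2: { [Y → C .] }  — reduce
  I3: { [Y' → Y .] }  — accept
  I4: { [Y → b .] }  — reduce
  I5: { [C → . , b b], [C → . d C], [C → d . C] }  — shift
  I6: { [C → d C .] }  — reduce
  I7: { [C → , b . b] }  — shift
  I8: { [C → , b b .] }  — reduce

No state contains both a complete item and a shift item.

Answer: No shift-reduce conflicts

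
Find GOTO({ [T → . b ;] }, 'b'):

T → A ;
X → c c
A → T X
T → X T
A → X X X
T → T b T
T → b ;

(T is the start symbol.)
GOTO(I, 'b') = CLOSURE({ [A → αX.β] : [A → α.Xβ] ∈ I, X = 'b' })

Items with dot before 'b', with the dot advanced:
  [T → . b ;] → [T → b . ;]
Closure adds nothing (no advanced item has the dot before a non-terminal).

GOTO = { [T → b . ;] }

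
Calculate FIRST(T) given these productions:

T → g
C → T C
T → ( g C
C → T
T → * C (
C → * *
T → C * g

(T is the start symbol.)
FIRST sets of the other non-terminals involved (by the same procedure, iterated to a fixed point):
  FIRST(C) = { '(', '*', 'g' }

From T → g:
  - g is a terminal: add 'g' and stop
From T → ( g C:
  - '(' is a terminal: add '(' and stop
From T → * C (:
  - '*' is a terminal: add '*' and stop
From T → C * g:
  - C is a non-terminal: add FIRST(C) \ {ε} = { '(', '*', 'g' }
    C is not nullable, so stop

Collecting: FIRST(T) = { '(', '*', 'g' }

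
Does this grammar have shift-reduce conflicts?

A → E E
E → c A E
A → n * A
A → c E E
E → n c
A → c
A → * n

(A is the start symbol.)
Yes — I4: [A → c .] vs [A → . * n]

A shift-reduce conflict occurs when an LR(0) state has both:
  - a complete (reduce) item [A → α .] (dot at the end), and
  - a shift item [B → β . c γ] (dot before a terminal).

Augment with A' → A and build the canonical LR(0) collection (I0 = CLOSURE({[A' → . A]}), then GOTO on every symbol after a dot until no new states appear). It has 17 states:
  I0: { [A → . * n], [A → . E E], [A → . c E E], [A → . c], [A → . n * A], [A' → . A], [E → . c A E], [E → . n c] }  — shift
  I1: { [A → * . n] }  — shift
  I2: { [A' → A .] }  — accept
  I3: { [A → E . E], [E → . c A E], [E → . n c] }  — shift
  I4: { [A → . * n], [A → . E E], [A → . c E E], [A → . c], [A → . n * A], [A → c . E E], [A → c .], [E → . c A E], [E → . n c], [E → c . A E] }  — shift, reduce
  I5: { [A → n . * A], [E → n . c] }  — shift
  I6: { [A → . * n], [A → . E E], [A → . c E E], [A → . c], [A → . n * A], [A → n * . A], [E → . c A E], [E → . n c] }  — shift
  I7: { [E → n c .] }  — reduce
  I8: { [A → n * A .] }  — reduce
  I9: { [E → . c A E], [E → . n c], [E → c A . E] }  — shift
  I10: { [A → E . E], [A → c E . E], [E → . c A E], [E → . n c] }  — shift
  I11: { [A → E E .], [A → c E E .] }  — 2 reduces
  I12: { [A → . * n], [A → . E E], [A → . c E E], [A → . c], [A → . n * A], [E → . c A E], [E → . n c], [E → c . A E] }  — shift
  I13: { [E → n . c] }  — shift
  I14: { [E → c A E .] }  — reduce
  I15: { [A → E E .] }  — reduce
  I16: { [A → * n .] }  — reduce

I4 contains reduce item [A → c .] and shift items [A → . * n], [A → . c], [A → . c E E], [A → . n * A], [E → . c A E], [E → . n c] — shift-reduce conflict.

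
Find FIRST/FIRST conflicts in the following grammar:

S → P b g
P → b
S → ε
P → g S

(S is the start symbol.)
No FIRST/FIRST conflicts.

FIRST sets of the non-terminals at (or reachable through a nullable prefix from) the front of some alternative:
  FIRST(P) = { 'b', 'g' }

Productions for S:
  S → P b g: FIRST = { 'b', 'g' }
  S → ε: FIRST = { ε }
Productions for P:
  P → b: FIRST = { 'b' }
  P → g S: FIRST = { 'g' }

All alternatives of each non-terminal have pairwise disjoint FIRST sets.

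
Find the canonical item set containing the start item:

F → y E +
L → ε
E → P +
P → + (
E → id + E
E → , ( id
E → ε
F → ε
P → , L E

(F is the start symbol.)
{ [F → . y E +], [F → .], [F' → . F] }

First, augment the grammar with F' → F
I₀ = CLOSURE({ [F' → . F] }):
  [F' → . F] has the dot before F: add [F → . y E +], [F → .]
No further items can be added.

I₀ = { [F → . y E +], [F → .], [F' → . F] }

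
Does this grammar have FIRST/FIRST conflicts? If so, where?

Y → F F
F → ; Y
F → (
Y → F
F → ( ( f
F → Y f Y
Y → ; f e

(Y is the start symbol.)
FIRST sets of the non-terminals at (or reachable through a nullable prefix from) the front of some alternative:
  FIRST(F) = { '(', ';' }
  FIRST(Y) = { '(', ';' }

Productions for Y:
  Y → F F: FIRST = { '(', ';' }
  Y → F: FIRST = { '(', ';' }
  Y → ; f e: FIRST = { ';' }
Productions for F:
  F → ; Y: FIRST = { ';' }
  F → (: FIRST = { '(' }
  F → ( ( f: FIRST = { '(' }
  F → Y f Y: FIRST = { '(', ';' }

Conflict for Y: Y → F F and Y → F
  Overlap: { '(', ';' }
Conflict for Y: Y → F F and Y → ; f e
  Overlap: { ';' }
Conflict for Y: Y → F and Y → ; f e
  Overlap: { ';' }
Conflict for F: F → ; Y and F → Y f Y
  Overlap: { ';' }
Conflict for F: F → ( and F → ( ( f
  Overlap: { '(' }
Conflict for F: F → ( and F → Y f Y
  Overlap: { '(' }
Conflict for F: F → ( ( f and F → Y f Y
  Overlap: { '(' }

Answer: Yes. Y → F F / Y → F on { '(', ';' }; Y → F F / Y → ';' f e on { ';' }; Y → F / Y → ';' f e on { ';' }; F → ';' Y / F → Y f Y on { ';' }; F → '(' / F → '(' '(' f on { '(' }; F → '(' / F → Y f Y on { '(' }; F → '(' '(' f / F → Y f Y on { '(' }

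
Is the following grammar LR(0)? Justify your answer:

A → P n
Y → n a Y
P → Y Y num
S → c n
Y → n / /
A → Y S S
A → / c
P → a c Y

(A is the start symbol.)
Augment with A' → A and build the canonical LR(0) collection (I0 = CLOSURE({[A' → . A]}), then GOTO on every symbol after a dot until no new states appear). It has 21 states:
  I0: { [A → . / c], [A → . P n], [A → . Y S S], [A' → . A], [P → . Y Y num], [P → . a c Y], [Y → . n / /], [Y → . n a Y] }  — shift
  I1: { [A → / . c] }  — shift
  I2: { [A' → A .] }  — accept
  I3: { [A → P . n] }  — shift
  I4: { [A → Y . S S], [P → Y . Y num], [S → . c n], [Y → . n / /], [Y → . n a Y] }  — shift
  I5: { [P → a . c Y] }  — shift
  I6: { [Y → n . / /], [Y → n . a Y] }  — shift
  I7: { [Y → n / . /] }  — shift
  I8: { [Y → . n / /], [Y → . n a Y], [Y → n a . Y] }  — shift
  I9: { [Y → n a Y .] }  — reduce
  I10: { [Y → n / / .] }  — reduce
  I11: { [P → a c . Y], [Y → . n / /], [Y → . n a Y] }  — shift
  I12: { [P → a c Y .] }  — reduce
  I13: { [A → Y S . S], [S → . c n] }  — shift
  I14: { [P → Y Y . num] }  — shift
  I15: { [S → c . n] }  — shift
  I16: { [S → c n .] }  — reduce
  I17: { [P → Y Y num .] }  — reduce
  I18: { [A → Y S S .] }  — reduce
  I19: { [A → P n .] }  — reduce
  I20: { [A → / c .] }  — reduce

Every state is either a pure shift/goto state or contains exactly one complete item and nothing to shift — no conflicts. The grammar is LR(0).

Answer: Yes, the grammar is LR(0)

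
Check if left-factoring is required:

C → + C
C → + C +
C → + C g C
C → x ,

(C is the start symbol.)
Yes, C has productions with common prefix '+ C'

Left-factoring is needed when two productions for the same non-terminal
share a common prefix on the right-hand side.

Productions for C:
  C → + C
  C → + C +
  C → + C g C
  C → x ,

Found common prefix '+ C' in productions for C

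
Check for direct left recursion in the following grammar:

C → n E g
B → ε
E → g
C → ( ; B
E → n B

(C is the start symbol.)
No direct left recursion

C → n E g: starts with n
B → ε: starts with ε
E → g: starts with g
C → ( ; B: starts with '('
E → n B: starts with n

No direct left recursion found.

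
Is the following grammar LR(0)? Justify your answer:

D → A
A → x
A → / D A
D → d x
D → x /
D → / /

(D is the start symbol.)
A grammar is LR(0) if no state in the canonical LR(0) collection has:
  - both a shift item (dot before a terminal) and a complete item (shift-reduce conflict), or
  - two or more complete items (reduce-reduce conflict; the accept item [D' → D .] counts as a complete item here).

Augment with D' → D and build the canonical LR(0) collection (I0 = CLOSURE({[D' → . D]}), then GOTO on every symbol after a dot until no new states appear). It has 13 states:
  I0: { [A → . / D A], [A → . x], [D → . / /], [D → . A], [D → . d x], [D → . x /], [D' → . D] }  — shift
  I1: { [A → . / D A], [A → . x], [A → / . D A], [D → . / /], [D → . A], [D → . d x], [D → . x /], [D → / . /] }  — shift
  I2: { [D → A .] }  — reduce
  I3: { [D' → D .] }  — accept
  I4: { [D → d . x] }  — shift
  I5: { [A → x .], [D → x . /] }  — shift, reduce
  I6: { [D → x / .] }  — reduce
  I7: { [D → d x .] }  — reduce
  I8: { [A → . / D A], [A → . x], [A → / . D A], [D → . / /], [D → . A], [D → . d x], [D → . x /], [D → / . /], [D → / / .] }  — shift, reduce
  I9: { [A → . / D A], [A → . x], [A → / D . A] }  — shift
  I10: { [A → . / D A], [A → . x], [A → / . D A], [D → . / /], [D → . A], [D → . d x], [D → . x /] }  — shift
  I11: { [A → / D A .] }  — reduce
  I12: { [A → x .] }  — reduce

Conflict in state I5:
  Shift-reduce conflict between [A → x .] and [D → x . /]
So the grammar is NOT LR(0).

Answer: No. Shift-reduce conflict between [A → x .] and [D → x . /]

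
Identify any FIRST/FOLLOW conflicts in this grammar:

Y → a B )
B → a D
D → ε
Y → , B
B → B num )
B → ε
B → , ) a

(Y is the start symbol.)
Yes. B → B num ')' with FOLLOW(B) on { 'num' }

A FIRST/FOLLOW conflict occurs when a non-terminal N has a nullable alternative N → β (β ⇒* ε) and another alternative N → α with FIRST(α) ∩ FOLLOW(N) ≠ ∅: on such a lookahead the parser cannot decide between expanding α and letting N vanish via β.

Nullable non-terminals: B, D.
FIRST sets used below: FIRST(B) = { ',', 'a', 'num', ε }

B: nullable alternative(s) B → ε; FOLLOW(B) = { $, ')', 'num' }
  B → a D: FIRST \ {ε} = { 'a' } — disjoint from FOLLOW(B)
  B → B num ): FIRST \ {ε} = { ',', 'a', 'num' } — overlaps FOLLOW(B) on { 'num' }: CONFLICT
  B → ε: FIRST \ {ε} = { } — this is the only nullable alternative, skip
  B → , ) a: FIRST \ {ε} = { ',' } — disjoint from FOLLOW(B)
D has a nullable alternative but only one production, so nothing to check.

Y has no nullable alternative, so no FIRST/FOLLOW check is needed there.

So the grammar has 1 FIRST/FOLLOW conflict (marked CONFLICT above).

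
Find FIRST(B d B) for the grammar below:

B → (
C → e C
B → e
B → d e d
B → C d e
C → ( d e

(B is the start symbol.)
FIRST sets of the non-terminals involved (from the grammar, by fixed-point iteration):
  FIRST(B) = { '(', 'd', 'e' }

To compute FIRST(B d B), process the symbols left to right:
Symbol B is a non-terminal. Add FIRST(B) \ {ε} = { '(', 'd', 'e' }
B is not nullable (ε ∉ FIRST(B)), so stop here.
FIRST(B d B) = { '(', 'd', 'e' }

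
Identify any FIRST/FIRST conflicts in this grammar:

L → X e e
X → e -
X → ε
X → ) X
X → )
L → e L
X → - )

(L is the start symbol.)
Yes. L → X e e / L → e L on { 'e' }; X → ')' X / X → ')' on { ')' }

FIRST sets of the non-terminals at (or reachable through a nullable prefix from) the front of some alternative:
  FIRST(X) = { ')', '-', 'e', ε }

Productions for L:
  L → X e e: FIRST = { ')', '-', 'e' }
  L → e L: FIRST = { 'e' }
Productions for X:
  X → e -: FIRST = { 'e' }
  X → ε: FIRST = { ε }
  X → ) X: FIRST = { ')' }
  X → ): FIRST = { ')' }
  X → - ): FIRST = { '-' }

Conflict for L: L → X e e and L → e L
  Overlap: { 'e' }
Conflict for X: X → ) X and X → )
  Overlap: { ')' }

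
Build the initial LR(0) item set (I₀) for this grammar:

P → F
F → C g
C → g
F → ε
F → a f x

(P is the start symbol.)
{ [C → . g], [F → . C g], [F → . a f x], [F → .], [P → . F], [P' → . P] }

First, augment the grammar with P' → P
I₀ = CLOSURE({ [P' → . P] }):
  [P' → . P] has the dot before P: add [P → . F]
  [P → . F] has the dot before F: add [F → . C g], [F → .], [F → . a f x]
  [F → . C g] has the dot before C: add [C → . g]
No further items can be added.

I₀ = { [C → . g], [F → . C g], [F → . a f x], [F → .], [P → . F], [P' → . P] }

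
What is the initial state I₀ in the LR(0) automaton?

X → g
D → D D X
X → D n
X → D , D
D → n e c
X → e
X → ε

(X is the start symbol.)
{ [D → . D D X], [D → . n e c], [X → . D , D], [X → . D n], [X → . e], [X → . g], [X → .], [X' → . X] }

First, augment the grammar with X' → X
I₀ = CLOSURE({ [X' → . X] }):
  [X' → . X] has the dot before X: add [X → . g], [X → . D n], [X → . D , D], [X → . e], [X → .]
  [X → . D n] has the dot before D: add [D → . D D X], [D → . n e c]
No further items can be added.

I₀ = { [D → . D D X], [D → . n e c], [X → . D , D], [X → . D n], [X → . e], [X → . g], [X → .], [X' → . X] }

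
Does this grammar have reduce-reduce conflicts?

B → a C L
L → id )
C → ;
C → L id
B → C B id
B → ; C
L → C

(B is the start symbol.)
Yes — I15: [B → ; C .] vs [L → C .]

A reduce-reduce conflict occurs when an LR(0) state has two complete items [A → α .] and [B → β .] — both call for a reduction, and with no lookahead the parser cannot choose between them.

Augment with B' → B and build the canonical LR(0) collection (I0 = CLOSURE({[B' → . B]}), then GOTO on every symbol after a dot until no new states appear). It has 16 states:
  I0: { [B → . ; C], [B → . C B id], [B → . a C L], [B' → . B], [C → . ;], [C → . L id], [L → . C], [L → . id )] }  — shift
  I1: { [B → ; . C], [C → . ;], [C → . L id], [C → ; .], [L → . C], [L → . id )] }  — shift, reduce
  I2: { [B' → B .] }  — accept
  I3: { [B → . ; C], [B → . C B id], [B → . a C L], [B → C . B id], [C → . ;], [C → . L id], [L → . C], [L → . id )], [L → C .] }  — shift, reduce
  I4: { [C → L . id] }  — shift
  I5: { [B → a . C L], [C → . ;], [C → . L id], [L → . C], [L → . id )] }  — shift
  I6: { [L → id . )] }  — shift
  I7: { [L → id ) .] }  — reduce
  I8: { [C → ; .] }  — reduce
  I9: { [B → a C . L], [C → . ;], [C → . L id], [L → . C], [L → . id )], [L → C .] }  — shift, reduce
  I10: { [L → C .] }  — reduce
  I11: { [B → a C L .], [C → L . id] }  — shift, reduce
  I12: { [C → L id .] }  — reduce
  I13: { [B → C B . id] }  — shift
  I14: { [B → C B id .] }  — reduce
  I15: { [B → ; C .], [L → C .] }  — 2 reduces

I15 contains complete items [B → ; C .], [L → C .] — reduce-reduce conflict.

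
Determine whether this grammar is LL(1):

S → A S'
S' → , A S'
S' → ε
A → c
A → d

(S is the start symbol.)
Yes, the grammar is LL(1).

A grammar is LL(1) if for each non-terminal N with multiple productions, the predict sets of those productions are pairwise disjoint, where PREDICT(N → α) = (FIRST(α) \ {ε}) ∪ (FOLLOW(N) if α ⇒* ε).

Relevant sets:
  FOLLOW(S') = { $ }

For S':
  PREDICT(S' → ',' A S') = { ',' }
  PREDICT(S' → ε) = { $ }
For A:
  PREDICT(A → c) = { 'c' }
  PREDICT(A → d) = { 'd' }
S has a single production, so nothing to check there.

All predict sets are disjoint. The grammar IS LL(1).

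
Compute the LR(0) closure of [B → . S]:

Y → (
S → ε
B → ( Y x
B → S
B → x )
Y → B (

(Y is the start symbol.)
Start with: [B → . S]
  [B → . S] has the dot before S: add [S → .]
No further items can be added.

CLOSURE = { [B → . S], [S → .] }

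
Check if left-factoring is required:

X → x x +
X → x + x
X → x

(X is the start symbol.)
Left-factoring is needed when two productions for the same non-terminal
share a common prefix on the right-hand side.

Productions for X:
  X → x x +
  X → x + x
  X → x

Found common prefix 'x' in productions for X

Answer: Yes, X has productions with common prefix 'x'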